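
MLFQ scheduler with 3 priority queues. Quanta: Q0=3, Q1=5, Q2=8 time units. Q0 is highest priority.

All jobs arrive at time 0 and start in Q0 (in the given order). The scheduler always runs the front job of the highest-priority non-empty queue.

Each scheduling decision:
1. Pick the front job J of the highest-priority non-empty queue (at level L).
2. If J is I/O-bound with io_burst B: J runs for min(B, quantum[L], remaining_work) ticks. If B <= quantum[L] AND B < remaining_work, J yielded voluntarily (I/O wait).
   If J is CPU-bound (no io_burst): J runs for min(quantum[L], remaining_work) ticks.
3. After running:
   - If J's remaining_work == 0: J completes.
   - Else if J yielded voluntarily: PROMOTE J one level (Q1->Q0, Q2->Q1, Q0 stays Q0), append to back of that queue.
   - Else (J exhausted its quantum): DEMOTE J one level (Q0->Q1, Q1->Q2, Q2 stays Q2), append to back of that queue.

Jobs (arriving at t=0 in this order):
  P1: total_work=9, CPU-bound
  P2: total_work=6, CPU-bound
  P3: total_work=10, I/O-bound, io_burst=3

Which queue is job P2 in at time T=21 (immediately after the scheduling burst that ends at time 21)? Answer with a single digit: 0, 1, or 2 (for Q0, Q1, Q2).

Answer: 1

Derivation:
t=0-3: P1@Q0 runs 3, rem=6, quantum used, demote→Q1. Q0=[P2,P3] Q1=[P1] Q2=[]
t=3-6: P2@Q0 runs 3, rem=3, quantum used, demote→Q1. Q0=[P3] Q1=[P1,P2] Q2=[]
t=6-9: P3@Q0 runs 3, rem=7, I/O yield, promote→Q0. Q0=[P3] Q1=[P1,P2] Q2=[]
t=9-12: P3@Q0 runs 3, rem=4, I/O yield, promote→Q0. Q0=[P3] Q1=[P1,P2] Q2=[]
t=12-15: P3@Q0 runs 3, rem=1, I/O yield, promote→Q0. Q0=[P3] Q1=[P1,P2] Q2=[]
t=15-16: P3@Q0 runs 1, rem=0, completes. Q0=[] Q1=[P1,P2] Q2=[]
t=16-21: P1@Q1 runs 5, rem=1, quantum used, demote→Q2. Q0=[] Q1=[P2] Q2=[P1]
t=21-24: P2@Q1 runs 3, rem=0, completes. Q0=[] Q1=[] Q2=[P1]
t=24-25: P1@Q2 runs 1, rem=0, completes. Q0=[] Q1=[] Q2=[]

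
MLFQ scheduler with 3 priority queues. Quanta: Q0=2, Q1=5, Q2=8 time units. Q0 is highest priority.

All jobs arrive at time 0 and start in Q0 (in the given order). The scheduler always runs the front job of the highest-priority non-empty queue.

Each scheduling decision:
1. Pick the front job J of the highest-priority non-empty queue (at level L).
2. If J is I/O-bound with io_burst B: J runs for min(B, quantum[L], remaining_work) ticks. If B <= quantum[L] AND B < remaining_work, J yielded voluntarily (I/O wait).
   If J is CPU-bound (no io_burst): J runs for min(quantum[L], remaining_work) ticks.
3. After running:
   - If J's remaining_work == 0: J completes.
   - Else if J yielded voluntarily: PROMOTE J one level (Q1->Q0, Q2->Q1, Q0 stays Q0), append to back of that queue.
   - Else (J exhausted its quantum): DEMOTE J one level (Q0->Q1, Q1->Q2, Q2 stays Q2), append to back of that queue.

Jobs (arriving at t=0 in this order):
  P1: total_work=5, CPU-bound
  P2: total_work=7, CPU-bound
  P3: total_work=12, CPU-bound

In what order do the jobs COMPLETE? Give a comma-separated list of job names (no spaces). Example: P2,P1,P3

Answer: P1,P2,P3

Derivation:
t=0-2: P1@Q0 runs 2, rem=3, quantum used, demote→Q1. Q0=[P2,P3] Q1=[P1] Q2=[]
t=2-4: P2@Q0 runs 2, rem=5, quantum used, demote→Q1. Q0=[P3] Q1=[P1,P2] Q2=[]
t=4-6: P3@Q0 runs 2, rem=10, quantum used, demote→Q1. Q0=[] Q1=[P1,P2,P3] Q2=[]
t=6-9: P1@Q1 runs 3, rem=0, completes. Q0=[] Q1=[P2,P3] Q2=[]
t=9-14: P2@Q1 runs 5, rem=0, completes. Q0=[] Q1=[P3] Q2=[]
t=14-19: P3@Q1 runs 5, rem=5, quantum used, demote→Q2. Q0=[] Q1=[] Q2=[P3]
t=19-24: P3@Q2 runs 5, rem=0, completes. Q0=[] Q1=[] Q2=[]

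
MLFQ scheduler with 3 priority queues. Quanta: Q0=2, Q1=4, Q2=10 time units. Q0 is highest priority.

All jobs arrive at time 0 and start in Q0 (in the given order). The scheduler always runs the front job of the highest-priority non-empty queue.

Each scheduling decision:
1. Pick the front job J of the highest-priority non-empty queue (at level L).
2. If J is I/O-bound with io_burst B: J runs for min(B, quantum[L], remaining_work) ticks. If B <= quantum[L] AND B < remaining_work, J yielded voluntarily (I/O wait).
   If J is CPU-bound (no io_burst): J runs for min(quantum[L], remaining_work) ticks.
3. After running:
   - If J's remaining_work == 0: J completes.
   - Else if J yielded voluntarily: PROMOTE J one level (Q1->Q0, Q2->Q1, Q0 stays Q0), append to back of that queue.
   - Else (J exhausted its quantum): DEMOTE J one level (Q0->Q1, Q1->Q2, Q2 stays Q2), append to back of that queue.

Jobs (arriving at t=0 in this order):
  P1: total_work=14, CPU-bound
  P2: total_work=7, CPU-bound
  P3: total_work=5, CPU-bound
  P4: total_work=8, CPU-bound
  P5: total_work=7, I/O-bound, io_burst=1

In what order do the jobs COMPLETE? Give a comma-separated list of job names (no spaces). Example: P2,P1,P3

t=0-2: P1@Q0 runs 2, rem=12, quantum used, demote→Q1. Q0=[P2,P3,P4,P5] Q1=[P1] Q2=[]
t=2-4: P2@Q0 runs 2, rem=5, quantum used, demote→Q1. Q0=[P3,P4,P5] Q1=[P1,P2] Q2=[]
t=4-6: P3@Q0 runs 2, rem=3, quantum used, demote→Q1. Q0=[P4,P5] Q1=[P1,P2,P3] Q2=[]
t=6-8: P4@Q0 runs 2, rem=6, quantum used, demote→Q1. Q0=[P5] Q1=[P1,P2,P3,P4] Q2=[]
t=8-9: P5@Q0 runs 1, rem=6, I/O yield, promote→Q0. Q0=[P5] Q1=[P1,P2,P3,P4] Q2=[]
t=9-10: P5@Q0 runs 1, rem=5, I/O yield, promote→Q0. Q0=[P5] Q1=[P1,P2,P3,P4] Q2=[]
t=10-11: P5@Q0 runs 1, rem=4, I/O yield, promote→Q0. Q0=[P5] Q1=[P1,P2,P3,P4] Q2=[]
t=11-12: P5@Q0 runs 1, rem=3, I/O yield, promote→Q0. Q0=[P5] Q1=[P1,P2,P3,P4] Q2=[]
t=12-13: P5@Q0 runs 1, rem=2, I/O yield, promote→Q0. Q0=[P5] Q1=[P1,P2,P3,P4] Q2=[]
t=13-14: P5@Q0 runs 1, rem=1, I/O yield, promote→Q0. Q0=[P5] Q1=[P1,P2,P3,P4] Q2=[]
t=14-15: P5@Q0 runs 1, rem=0, completes. Q0=[] Q1=[P1,P2,P3,P4] Q2=[]
t=15-19: P1@Q1 runs 4, rem=8, quantum used, demote→Q2. Q0=[] Q1=[P2,P3,P4] Q2=[P1]
t=19-23: P2@Q1 runs 4, rem=1, quantum used, demote→Q2. Q0=[] Q1=[P3,P4] Q2=[P1,P2]
t=23-26: P3@Q1 runs 3, rem=0, completes. Q0=[] Q1=[P4] Q2=[P1,P2]
t=26-30: P4@Q1 runs 4, rem=2, quantum used, demote→Q2. Q0=[] Q1=[] Q2=[P1,P2,P4]
t=30-38: P1@Q2 runs 8, rem=0, completes. Q0=[] Q1=[] Q2=[P2,P4]
t=38-39: P2@Q2 runs 1, rem=0, completes. Q0=[] Q1=[] Q2=[P4]
t=39-41: P4@Q2 runs 2, rem=0, completes. Q0=[] Q1=[] Q2=[]

Answer: P5,P3,P1,P2,P4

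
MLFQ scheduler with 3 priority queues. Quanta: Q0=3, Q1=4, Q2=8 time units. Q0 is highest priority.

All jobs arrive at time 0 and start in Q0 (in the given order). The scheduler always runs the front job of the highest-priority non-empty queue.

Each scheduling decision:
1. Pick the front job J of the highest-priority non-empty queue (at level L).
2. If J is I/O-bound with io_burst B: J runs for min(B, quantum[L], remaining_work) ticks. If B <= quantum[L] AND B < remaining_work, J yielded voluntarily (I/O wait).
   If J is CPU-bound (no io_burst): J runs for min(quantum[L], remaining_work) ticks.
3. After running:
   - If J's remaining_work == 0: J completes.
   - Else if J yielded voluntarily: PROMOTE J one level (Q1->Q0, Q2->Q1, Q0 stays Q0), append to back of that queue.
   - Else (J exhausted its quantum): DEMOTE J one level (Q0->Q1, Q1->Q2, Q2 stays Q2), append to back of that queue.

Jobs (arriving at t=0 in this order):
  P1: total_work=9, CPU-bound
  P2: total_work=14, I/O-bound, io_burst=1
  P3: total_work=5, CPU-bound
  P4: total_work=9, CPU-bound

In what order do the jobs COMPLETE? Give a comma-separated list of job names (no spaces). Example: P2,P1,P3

Answer: P2,P3,P1,P4

Derivation:
t=0-3: P1@Q0 runs 3, rem=6, quantum used, demote→Q1. Q0=[P2,P3,P4] Q1=[P1] Q2=[]
t=3-4: P2@Q0 runs 1, rem=13, I/O yield, promote→Q0. Q0=[P3,P4,P2] Q1=[P1] Q2=[]
t=4-7: P3@Q0 runs 3, rem=2, quantum used, demote→Q1. Q0=[P4,P2] Q1=[P1,P3] Q2=[]
t=7-10: P4@Q0 runs 3, rem=6, quantum used, demote→Q1. Q0=[P2] Q1=[P1,P3,P4] Q2=[]
t=10-11: P2@Q0 runs 1, rem=12, I/O yield, promote→Q0. Q0=[P2] Q1=[P1,P3,P4] Q2=[]
t=11-12: P2@Q0 runs 1, rem=11, I/O yield, promote→Q0. Q0=[P2] Q1=[P1,P3,P4] Q2=[]
t=12-13: P2@Q0 runs 1, rem=10, I/O yield, promote→Q0. Q0=[P2] Q1=[P1,P3,P4] Q2=[]
t=13-14: P2@Q0 runs 1, rem=9, I/O yield, promote→Q0. Q0=[P2] Q1=[P1,P3,P4] Q2=[]
t=14-15: P2@Q0 runs 1, rem=8, I/O yield, promote→Q0. Q0=[P2] Q1=[P1,P3,P4] Q2=[]
t=15-16: P2@Q0 runs 1, rem=7, I/O yield, promote→Q0. Q0=[P2] Q1=[P1,P3,P4] Q2=[]
t=16-17: P2@Q0 runs 1, rem=6, I/O yield, promote→Q0. Q0=[P2] Q1=[P1,P3,P4] Q2=[]
t=17-18: P2@Q0 runs 1, rem=5, I/O yield, promote→Q0. Q0=[P2] Q1=[P1,P3,P4] Q2=[]
t=18-19: P2@Q0 runs 1, rem=4, I/O yield, promote→Q0. Q0=[P2] Q1=[P1,P3,P4] Q2=[]
t=19-20: P2@Q0 runs 1, rem=3, I/O yield, promote→Q0. Q0=[P2] Q1=[P1,P3,P4] Q2=[]
t=20-21: P2@Q0 runs 1, rem=2, I/O yield, promote→Q0. Q0=[P2] Q1=[P1,P3,P4] Q2=[]
t=21-22: P2@Q0 runs 1, rem=1, I/O yield, promote→Q0. Q0=[P2] Q1=[P1,P3,P4] Q2=[]
t=22-23: P2@Q0 runs 1, rem=0, completes. Q0=[] Q1=[P1,P3,P4] Q2=[]
t=23-27: P1@Q1 runs 4, rem=2, quantum used, demote→Q2. Q0=[] Q1=[P3,P4] Q2=[P1]
t=27-29: P3@Q1 runs 2, rem=0, completes. Q0=[] Q1=[P4] Q2=[P1]
t=29-33: P4@Q1 runs 4, rem=2, quantum used, demote→Q2. Q0=[] Q1=[] Q2=[P1,P4]
t=33-35: P1@Q2 runs 2, rem=0, completes. Q0=[] Q1=[] Q2=[P4]
t=35-37: P4@Q2 runs 2, rem=0, completes. Q0=[] Q1=[] Q2=[]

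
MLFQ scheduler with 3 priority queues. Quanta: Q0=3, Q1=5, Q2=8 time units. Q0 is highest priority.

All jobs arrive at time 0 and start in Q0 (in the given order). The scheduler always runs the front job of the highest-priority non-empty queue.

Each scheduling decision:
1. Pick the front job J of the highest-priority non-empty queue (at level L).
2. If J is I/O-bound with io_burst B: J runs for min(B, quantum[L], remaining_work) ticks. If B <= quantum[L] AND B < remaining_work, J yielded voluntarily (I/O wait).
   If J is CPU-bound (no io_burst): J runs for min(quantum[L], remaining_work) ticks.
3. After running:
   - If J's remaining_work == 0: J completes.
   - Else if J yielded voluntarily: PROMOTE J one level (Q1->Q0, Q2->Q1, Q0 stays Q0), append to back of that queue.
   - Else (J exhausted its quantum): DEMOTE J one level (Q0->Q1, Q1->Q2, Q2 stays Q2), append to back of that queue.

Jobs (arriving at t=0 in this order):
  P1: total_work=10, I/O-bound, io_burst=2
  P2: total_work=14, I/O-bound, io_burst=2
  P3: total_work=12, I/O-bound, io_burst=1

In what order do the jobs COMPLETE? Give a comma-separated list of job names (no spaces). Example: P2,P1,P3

Answer: P1,P2,P3

Derivation:
t=0-2: P1@Q0 runs 2, rem=8, I/O yield, promote→Q0. Q0=[P2,P3,P1] Q1=[] Q2=[]
t=2-4: P2@Q0 runs 2, rem=12, I/O yield, promote→Q0. Q0=[P3,P1,P2] Q1=[] Q2=[]
t=4-5: P3@Q0 runs 1, rem=11, I/O yield, promote→Q0. Q0=[P1,P2,P3] Q1=[] Q2=[]
t=5-7: P1@Q0 runs 2, rem=6, I/O yield, promote→Q0. Q0=[P2,P3,P1] Q1=[] Q2=[]
t=7-9: P2@Q0 runs 2, rem=10, I/O yield, promote→Q0. Q0=[P3,P1,P2] Q1=[] Q2=[]
t=9-10: P3@Q0 runs 1, rem=10, I/O yield, promote→Q0. Q0=[P1,P2,P3] Q1=[] Q2=[]
t=10-12: P1@Q0 runs 2, rem=4, I/O yield, promote→Q0. Q0=[P2,P3,P1] Q1=[] Q2=[]
t=12-14: P2@Q0 runs 2, rem=8, I/O yield, promote→Q0. Q0=[P3,P1,P2] Q1=[] Q2=[]
t=14-15: P3@Q0 runs 1, rem=9, I/O yield, promote→Q0. Q0=[P1,P2,P3] Q1=[] Q2=[]
t=15-17: P1@Q0 runs 2, rem=2, I/O yield, promote→Q0. Q0=[P2,P3,P1] Q1=[] Q2=[]
t=17-19: P2@Q0 runs 2, rem=6, I/O yield, promote→Q0. Q0=[P3,P1,P2] Q1=[] Q2=[]
t=19-20: P3@Q0 runs 1, rem=8, I/O yield, promote→Q0. Q0=[P1,P2,P3] Q1=[] Q2=[]
t=20-22: P1@Q0 runs 2, rem=0, completes. Q0=[P2,P3] Q1=[] Q2=[]
t=22-24: P2@Q0 runs 2, rem=4, I/O yield, promote→Q0. Q0=[P3,P2] Q1=[] Q2=[]
t=24-25: P3@Q0 runs 1, rem=7, I/O yield, promote→Q0. Q0=[P2,P3] Q1=[] Q2=[]
t=25-27: P2@Q0 runs 2, rem=2, I/O yield, promote→Q0. Q0=[P3,P2] Q1=[] Q2=[]
t=27-28: P3@Q0 runs 1, rem=6, I/O yield, promote→Q0. Q0=[P2,P3] Q1=[] Q2=[]
t=28-30: P2@Q0 runs 2, rem=0, completes. Q0=[P3] Q1=[] Q2=[]
t=30-31: P3@Q0 runs 1, rem=5, I/O yield, promote→Q0. Q0=[P3] Q1=[] Q2=[]
t=31-32: P3@Q0 runs 1, rem=4, I/O yield, promote→Q0. Q0=[P3] Q1=[] Q2=[]
t=32-33: P3@Q0 runs 1, rem=3, I/O yield, promote→Q0. Q0=[P3] Q1=[] Q2=[]
t=33-34: P3@Q0 runs 1, rem=2, I/O yield, promote→Q0. Q0=[P3] Q1=[] Q2=[]
t=34-35: P3@Q0 runs 1, rem=1, I/O yield, promote→Q0. Q0=[P3] Q1=[] Q2=[]
t=35-36: P3@Q0 runs 1, rem=0, completes. Q0=[] Q1=[] Q2=[]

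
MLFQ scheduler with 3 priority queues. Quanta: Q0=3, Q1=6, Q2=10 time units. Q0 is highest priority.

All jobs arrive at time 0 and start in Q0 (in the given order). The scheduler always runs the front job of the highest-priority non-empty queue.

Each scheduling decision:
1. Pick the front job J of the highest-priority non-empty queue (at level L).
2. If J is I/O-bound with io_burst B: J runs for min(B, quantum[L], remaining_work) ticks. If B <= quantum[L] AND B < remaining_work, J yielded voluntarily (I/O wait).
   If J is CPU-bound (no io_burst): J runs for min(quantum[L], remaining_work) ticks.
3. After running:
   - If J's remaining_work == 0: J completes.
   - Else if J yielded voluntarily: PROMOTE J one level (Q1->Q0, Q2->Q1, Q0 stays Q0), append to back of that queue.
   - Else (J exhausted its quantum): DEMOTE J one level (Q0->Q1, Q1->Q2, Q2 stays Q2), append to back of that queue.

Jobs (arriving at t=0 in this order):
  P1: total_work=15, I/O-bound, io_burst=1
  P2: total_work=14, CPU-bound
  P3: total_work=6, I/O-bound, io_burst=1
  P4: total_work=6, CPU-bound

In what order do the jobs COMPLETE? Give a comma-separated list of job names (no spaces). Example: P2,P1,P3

Answer: P3,P1,P4,P2

Derivation:
t=0-1: P1@Q0 runs 1, rem=14, I/O yield, promote→Q0. Q0=[P2,P3,P4,P1] Q1=[] Q2=[]
t=1-4: P2@Q0 runs 3, rem=11, quantum used, demote→Q1. Q0=[P3,P4,P1] Q1=[P2] Q2=[]
t=4-5: P3@Q0 runs 1, rem=5, I/O yield, promote→Q0. Q0=[P4,P1,P3] Q1=[P2] Q2=[]
t=5-8: P4@Q0 runs 3, rem=3, quantum used, demote→Q1. Q0=[P1,P3] Q1=[P2,P4] Q2=[]
t=8-9: P1@Q0 runs 1, rem=13, I/O yield, promote→Q0. Q0=[P3,P1] Q1=[P2,P4] Q2=[]
t=9-10: P3@Q0 runs 1, rem=4, I/O yield, promote→Q0. Q0=[P1,P3] Q1=[P2,P4] Q2=[]
t=10-11: P1@Q0 runs 1, rem=12, I/O yield, promote→Q0. Q0=[P3,P1] Q1=[P2,P4] Q2=[]
t=11-12: P3@Q0 runs 1, rem=3, I/O yield, promote→Q0. Q0=[P1,P3] Q1=[P2,P4] Q2=[]
t=12-13: P1@Q0 runs 1, rem=11, I/O yield, promote→Q0. Q0=[P3,P1] Q1=[P2,P4] Q2=[]
t=13-14: P3@Q0 runs 1, rem=2, I/O yield, promote→Q0. Q0=[P1,P3] Q1=[P2,P4] Q2=[]
t=14-15: P1@Q0 runs 1, rem=10, I/O yield, promote→Q0. Q0=[P3,P1] Q1=[P2,P4] Q2=[]
t=15-16: P3@Q0 runs 1, rem=1, I/O yield, promote→Q0. Q0=[P1,P3] Q1=[P2,P4] Q2=[]
t=16-17: P1@Q0 runs 1, rem=9, I/O yield, promote→Q0. Q0=[P3,P1] Q1=[P2,P4] Q2=[]
t=17-18: P3@Q0 runs 1, rem=0, completes. Q0=[P1] Q1=[P2,P4] Q2=[]
t=18-19: P1@Q0 runs 1, rem=8, I/O yield, promote→Q0. Q0=[P1] Q1=[P2,P4] Q2=[]
t=19-20: P1@Q0 runs 1, rem=7, I/O yield, promote→Q0. Q0=[P1] Q1=[P2,P4] Q2=[]
t=20-21: P1@Q0 runs 1, rem=6, I/O yield, promote→Q0. Q0=[P1] Q1=[P2,P4] Q2=[]
t=21-22: P1@Q0 runs 1, rem=5, I/O yield, promote→Q0. Q0=[P1] Q1=[P2,P4] Q2=[]
t=22-23: P1@Q0 runs 1, rem=4, I/O yield, promote→Q0. Q0=[P1] Q1=[P2,P4] Q2=[]
t=23-24: P1@Q0 runs 1, rem=3, I/O yield, promote→Q0. Q0=[P1] Q1=[P2,P4] Q2=[]
t=24-25: P1@Q0 runs 1, rem=2, I/O yield, promote→Q0. Q0=[P1] Q1=[P2,P4] Q2=[]
t=25-26: P1@Q0 runs 1, rem=1, I/O yield, promote→Q0. Q0=[P1] Q1=[P2,P4] Q2=[]
t=26-27: P1@Q0 runs 1, rem=0, completes. Q0=[] Q1=[P2,P4] Q2=[]
t=27-33: P2@Q1 runs 6, rem=5, quantum used, demote→Q2. Q0=[] Q1=[P4] Q2=[P2]
t=33-36: P4@Q1 runs 3, rem=0, completes. Q0=[] Q1=[] Q2=[P2]
t=36-41: P2@Q2 runs 5, rem=0, completes. Q0=[] Q1=[] Q2=[]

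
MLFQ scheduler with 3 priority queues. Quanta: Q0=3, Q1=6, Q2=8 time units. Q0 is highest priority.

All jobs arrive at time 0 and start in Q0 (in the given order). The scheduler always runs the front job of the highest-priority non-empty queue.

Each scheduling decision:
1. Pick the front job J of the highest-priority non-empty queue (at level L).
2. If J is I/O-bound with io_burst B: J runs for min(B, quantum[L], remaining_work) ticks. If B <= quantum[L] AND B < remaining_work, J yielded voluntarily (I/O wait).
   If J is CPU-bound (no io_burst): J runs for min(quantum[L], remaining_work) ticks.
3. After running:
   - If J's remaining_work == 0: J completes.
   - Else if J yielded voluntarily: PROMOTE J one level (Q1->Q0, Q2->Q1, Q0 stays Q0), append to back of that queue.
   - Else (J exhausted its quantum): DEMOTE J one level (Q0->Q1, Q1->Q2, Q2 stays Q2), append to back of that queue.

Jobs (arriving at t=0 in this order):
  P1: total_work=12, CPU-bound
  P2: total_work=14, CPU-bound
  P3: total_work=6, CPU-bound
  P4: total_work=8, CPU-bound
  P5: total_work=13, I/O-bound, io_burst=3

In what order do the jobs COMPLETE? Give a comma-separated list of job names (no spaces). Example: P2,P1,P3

Answer: P5,P3,P4,P1,P2

Derivation:
t=0-3: P1@Q0 runs 3, rem=9, quantum used, demote→Q1. Q0=[P2,P3,P4,P5] Q1=[P1] Q2=[]
t=3-6: P2@Q0 runs 3, rem=11, quantum used, demote→Q1. Q0=[P3,P4,P5] Q1=[P1,P2] Q2=[]
t=6-9: P3@Q0 runs 3, rem=3, quantum used, demote→Q1. Q0=[P4,P5] Q1=[P1,P2,P3] Q2=[]
t=9-12: P4@Q0 runs 3, rem=5, quantum used, demote→Q1. Q0=[P5] Q1=[P1,P2,P3,P4] Q2=[]
t=12-15: P5@Q0 runs 3, rem=10, I/O yield, promote→Q0. Q0=[P5] Q1=[P1,P2,P3,P4] Q2=[]
t=15-18: P5@Q0 runs 3, rem=7, I/O yield, promote→Q0. Q0=[P5] Q1=[P1,P2,P3,P4] Q2=[]
t=18-21: P5@Q0 runs 3, rem=4, I/O yield, promote→Q0. Q0=[P5] Q1=[P1,P2,P3,P4] Q2=[]
t=21-24: P5@Q0 runs 3, rem=1, I/O yield, promote→Q0. Q0=[P5] Q1=[P1,P2,P3,P4] Q2=[]
t=24-25: P5@Q0 runs 1, rem=0, completes. Q0=[] Q1=[P1,P2,P3,P4] Q2=[]
t=25-31: P1@Q1 runs 6, rem=3, quantum used, demote→Q2. Q0=[] Q1=[P2,P3,P4] Q2=[P1]
t=31-37: P2@Q1 runs 6, rem=5, quantum used, demote→Q2. Q0=[] Q1=[P3,P4] Q2=[P1,P2]
t=37-40: P3@Q1 runs 3, rem=0, completes. Q0=[] Q1=[P4] Q2=[P1,P2]
t=40-45: P4@Q1 runs 5, rem=0, completes. Q0=[] Q1=[] Q2=[P1,P2]
t=45-48: P1@Q2 runs 3, rem=0, completes. Q0=[] Q1=[] Q2=[P2]
t=48-53: P2@Q2 runs 5, rem=0, completes. Q0=[] Q1=[] Q2=[]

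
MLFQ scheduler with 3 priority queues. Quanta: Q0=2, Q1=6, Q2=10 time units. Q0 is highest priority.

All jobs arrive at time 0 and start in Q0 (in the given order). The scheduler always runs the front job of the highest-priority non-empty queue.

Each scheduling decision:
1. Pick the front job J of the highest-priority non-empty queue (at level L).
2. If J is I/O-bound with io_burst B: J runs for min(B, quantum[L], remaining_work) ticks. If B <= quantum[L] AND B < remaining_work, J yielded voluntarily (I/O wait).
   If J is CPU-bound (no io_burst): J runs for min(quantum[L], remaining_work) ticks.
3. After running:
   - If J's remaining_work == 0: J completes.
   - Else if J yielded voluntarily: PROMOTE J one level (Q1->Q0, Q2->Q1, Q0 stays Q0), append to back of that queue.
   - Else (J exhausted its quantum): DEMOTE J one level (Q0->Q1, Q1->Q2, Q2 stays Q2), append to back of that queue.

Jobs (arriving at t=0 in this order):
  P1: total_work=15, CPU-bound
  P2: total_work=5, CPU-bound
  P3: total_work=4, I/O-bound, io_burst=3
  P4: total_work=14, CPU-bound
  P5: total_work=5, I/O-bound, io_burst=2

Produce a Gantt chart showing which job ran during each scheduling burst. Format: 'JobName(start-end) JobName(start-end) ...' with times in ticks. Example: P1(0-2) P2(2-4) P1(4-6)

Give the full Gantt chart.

t=0-2: P1@Q0 runs 2, rem=13, quantum used, demote→Q1. Q0=[P2,P3,P4,P5] Q1=[P1] Q2=[]
t=2-4: P2@Q0 runs 2, rem=3, quantum used, demote→Q1. Q0=[P3,P4,P5] Q1=[P1,P2] Q2=[]
t=4-6: P3@Q0 runs 2, rem=2, quantum used, demote→Q1. Q0=[P4,P5] Q1=[P1,P2,P3] Q2=[]
t=6-8: P4@Q0 runs 2, rem=12, quantum used, demote→Q1. Q0=[P5] Q1=[P1,P2,P3,P4] Q2=[]
t=8-10: P5@Q0 runs 2, rem=3, I/O yield, promote→Q0. Q0=[P5] Q1=[P1,P2,P3,P4] Q2=[]
t=10-12: P5@Q0 runs 2, rem=1, I/O yield, promote→Q0. Q0=[P5] Q1=[P1,P2,P3,P4] Q2=[]
t=12-13: P5@Q0 runs 1, rem=0, completes. Q0=[] Q1=[P1,P2,P3,P4] Q2=[]
t=13-19: P1@Q1 runs 6, rem=7, quantum used, demote→Q2. Q0=[] Q1=[P2,P3,P4] Q2=[P1]
t=19-22: P2@Q1 runs 3, rem=0, completes. Q0=[] Q1=[P3,P4] Q2=[P1]
t=22-24: P3@Q1 runs 2, rem=0, completes. Q0=[] Q1=[P4] Q2=[P1]
t=24-30: P4@Q1 runs 6, rem=6, quantum used, demote→Q2. Q0=[] Q1=[] Q2=[P1,P4]
t=30-37: P1@Q2 runs 7, rem=0, completes. Q0=[] Q1=[] Q2=[P4]
t=37-43: P4@Q2 runs 6, rem=0, completes. Q0=[] Q1=[] Q2=[]

Answer: P1(0-2) P2(2-4) P3(4-6) P4(6-8) P5(8-10) P5(10-12) P5(12-13) P1(13-19) P2(19-22) P3(22-24) P4(24-30) P1(30-37) P4(37-43)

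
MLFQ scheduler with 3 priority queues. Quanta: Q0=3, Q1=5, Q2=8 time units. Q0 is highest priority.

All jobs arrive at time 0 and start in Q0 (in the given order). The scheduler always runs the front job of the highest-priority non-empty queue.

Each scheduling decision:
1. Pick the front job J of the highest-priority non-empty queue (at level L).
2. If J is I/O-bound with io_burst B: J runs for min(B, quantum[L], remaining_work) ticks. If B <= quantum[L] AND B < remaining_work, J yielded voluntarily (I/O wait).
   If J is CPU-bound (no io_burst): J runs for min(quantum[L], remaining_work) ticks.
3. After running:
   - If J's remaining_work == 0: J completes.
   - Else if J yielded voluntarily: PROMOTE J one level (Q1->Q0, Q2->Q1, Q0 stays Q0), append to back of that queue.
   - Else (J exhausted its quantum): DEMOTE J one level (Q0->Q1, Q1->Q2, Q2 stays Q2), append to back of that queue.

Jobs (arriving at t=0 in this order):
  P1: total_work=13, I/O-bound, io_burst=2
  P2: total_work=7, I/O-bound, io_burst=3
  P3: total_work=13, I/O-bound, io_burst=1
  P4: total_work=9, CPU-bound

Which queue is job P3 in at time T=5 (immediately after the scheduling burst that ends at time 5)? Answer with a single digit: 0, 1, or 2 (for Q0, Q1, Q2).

Answer: 0

Derivation:
t=0-2: P1@Q0 runs 2, rem=11, I/O yield, promote→Q0. Q0=[P2,P3,P4,P1] Q1=[] Q2=[]
t=2-5: P2@Q0 runs 3, rem=4, I/O yield, promote→Q0. Q0=[P3,P4,P1,P2] Q1=[] Q2=[]
t=5-6: P3@Q0 runs 1, rem=12, I/O yield, promote→Q0. Q0=[P4,P1,P2,P3] Q1=[] Q2=[]
t=6-9: P4@Q0 runs 3, rem=6, quantum used, demote→Q1. Q0=[P1,P2,P3] Q1=[P4] Q2=[]
t=9-11: P1@Q0 runs 2, rem=9, I/O yield, promote→Q0. Q0=[P2,P3,P1] Q1=[P4] Q2=[]
t=11-14: P2@Q0 runs 3, rem=1, I/O yield, promote→Q0. Q0=[P3,P1,P2] Q1=[P4] Q2=[]
t=14-15: P3@Q0 runs 1, rem=11, I/O yield, promote→Q0. Q0=[P1,P2,P3] Q1=[P4] Q2=[]
t=15-17: P1@Q0 runs 2, rem=7, I/O yield, promote→Q0. Q0=[P2,P3,P1] Q1=[P4] Q2=[]
t=17-18: P2@Q0 runs 1, rem=0, completes. Q0=[P3,P1] Q1=[P4] Q2=[]
t=18-19: P3@Q0 runs 1, rem=10, I/O yield, promote→Q0. Q0=[P1,P3] Q1=[P4] Q2=[]
t=19-21: P1@Q0 runs 2, rem=5, I/O yield, promote→Q0. Q0=[P3,P1] Q1=[P4] Q2=[]
t=21-22: P3@Q0 runs 1, rem=9, I/O yield, promote→Q0. Q0=[P1,P3] Q1=[P4] Q2=[]
t=22-24: P1@Q0 runs 2, rem=3, I/O yield, promote→Q0. Q0=[P3,P1] Q1=[P4] Q2=[]
t=24-25: P3@Q0 runs 1, rem=8, I/O yield, promote→Q0. Q0=[P1,P3] Q1=[P4] Q2=[]
t=25-27: P1@Q0 runs 2, rem=1, I/O yield, promote→Q0. Q0=[P3,P1] Q1=[P4] Q2=[]
t=27-28: P3@Q0 runs 1, rem=7, I/O yield, promote→Q0. Q0=[P1,P3] Q1=[P4] Q2=[]
t=28-29: P1@Q0 runs 1, rem=0, completes. Q0=[P3] Q1=[P4] Q2=[]
t=29-30: P3@Q0 runs 1, rem=6, I/O yield, promote→Q0. Q0=[P3] Q1=[P4] Q2=[]
t=30-31: P3@Q0 runs 1, rem=5, I/O yield, promote→Q0. Q0=[P3] Q1=[P4] Q2=[]
t=31-32: P3@Q0 runs 1, rem=4, I/O yield, promote→Q0. Q0=[P3] Q1=[P4] Q2=[]
t=32-33: P3@Q0 runs 1, rem=3, I/O yield, promote→Q0. Q0=[P3] Q1=[P4] Q2=[]
t=33-34: P3@Q0 runs 1, rem=2, I/O yield, promote→Q0. Q0=[P3] Q1=[P4] Q2=[]
t=34-35: P3@Q0 runs 1, rem=1, I/O yield, promote→Q0. Q0=[P3] Q1=[P4] Q2=[]
t=35-36: P3@Q0 runs 1, rem=0, completes. Q0=[] Q1=[P4] Q2=[]
t=36-41: P4@Q1 runs 5, rem=1, quantum used, demote→Q2. Q0=[] Q1=[] Q2=[P4]
t=41-42: P4@Q2 runs 1, rem=0, completes. Q0=[] Q1=[] Q2=[]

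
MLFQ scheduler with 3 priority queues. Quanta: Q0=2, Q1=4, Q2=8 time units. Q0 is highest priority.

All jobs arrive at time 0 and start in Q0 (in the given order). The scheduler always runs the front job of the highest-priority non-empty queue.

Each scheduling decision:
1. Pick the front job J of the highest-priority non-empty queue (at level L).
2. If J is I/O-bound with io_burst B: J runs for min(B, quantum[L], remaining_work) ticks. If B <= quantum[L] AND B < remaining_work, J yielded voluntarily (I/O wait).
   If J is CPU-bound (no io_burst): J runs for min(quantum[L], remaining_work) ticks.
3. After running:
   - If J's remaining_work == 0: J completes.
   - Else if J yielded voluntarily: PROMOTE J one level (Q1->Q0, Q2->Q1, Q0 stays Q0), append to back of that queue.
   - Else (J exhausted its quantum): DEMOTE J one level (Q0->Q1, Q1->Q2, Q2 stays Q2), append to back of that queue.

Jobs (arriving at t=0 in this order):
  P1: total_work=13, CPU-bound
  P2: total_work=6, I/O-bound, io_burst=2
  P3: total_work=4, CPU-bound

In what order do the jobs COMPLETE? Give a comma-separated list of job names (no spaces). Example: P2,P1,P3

t=0-2: P1@Q0 runs 2, rem=11, quantum used, demote→Q1. Q0=[P2,P3] Q1=[P1] Q2=[]
t=2-4: P2@Q0 runs 2, rem=4, I/O yield, promote→Q0. Q0=[P3,P2] Q1=[P1] Q2=[]
t=4-6: P3@Q0 runs 2, rem=2, quantum used, demote→Q1. Q0=[P2] Q1=[P1,P3] Q2=[]
t=6-8: P2@Q0 runs 2, rem=2, I/O yield, promote→Q0. Q0=[P2] Q1=[P1,P3] Q2=[]
t=8-10: P2@Q0 runs 2, rem=0, completes. Q0=[] Q1=[P1,P3] Q2=[]
t=10-14: P1@Q1 runs 4, rem=7, quantum used, demote→Q2. Q0=[] Q1=[P3] Q2=[P1]
t=14-16: P3@Q1 runs 2, rem=0, completes. Q0=[] Q1=[] Q2=[P1]
t=16-23: P1@Q2 runs 7, rem=0, completes. Q0=[] Q1=[] Q2=[]

Answer: P2,P3,P1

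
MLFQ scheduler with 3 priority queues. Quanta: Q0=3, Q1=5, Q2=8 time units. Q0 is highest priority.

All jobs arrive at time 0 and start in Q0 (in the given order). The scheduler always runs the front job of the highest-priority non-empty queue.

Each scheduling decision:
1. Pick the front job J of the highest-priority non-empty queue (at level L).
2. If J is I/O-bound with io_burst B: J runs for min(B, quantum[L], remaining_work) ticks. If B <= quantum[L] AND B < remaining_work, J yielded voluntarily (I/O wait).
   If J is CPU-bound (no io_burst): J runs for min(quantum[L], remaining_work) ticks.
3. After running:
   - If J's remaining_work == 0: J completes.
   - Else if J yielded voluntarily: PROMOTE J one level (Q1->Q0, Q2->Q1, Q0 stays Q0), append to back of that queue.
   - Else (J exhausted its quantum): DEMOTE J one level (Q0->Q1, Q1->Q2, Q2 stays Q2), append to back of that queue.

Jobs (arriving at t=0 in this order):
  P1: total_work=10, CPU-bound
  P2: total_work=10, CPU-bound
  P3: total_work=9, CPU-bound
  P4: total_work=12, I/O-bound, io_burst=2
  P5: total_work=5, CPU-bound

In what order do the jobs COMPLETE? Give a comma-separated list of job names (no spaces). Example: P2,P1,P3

t=0-3: P1@Q0 runs 3, rem=7, quantum used, demote→Q1. Q0=[P2,P3,P4,P5] Q1=[P1] Q2=[]
t=3-6: P2@Q0 runs 3, rem=7, quantum used, demote→Q1. Q0=[P3,P4,P5] Q1=[P1,P2] Q2=[]
t=6-9: P3@Q0 runs 3, rem=6, quantum used, demote→Q1. Q0=[P4,P5] Q1=[P1,P2,P3] Q2=[]
t=9-11: P4@Q0 runs 2, rem=10, I/O yield, promote→Q0. Q0=[P5,P4] Q1=[P1,P2,P3] Q2=[]
t=11-14: P5@Q0 runs 3, rem=2, quantum used, demote→Q1. Q0=[P4] Q1=[P1,P2,P3,P5] Q2=[]
t=14-16: P4@Q0 runs 2, rem=8, I/O yield, promote→Q0. Q0=[P4] Q1=[P1,P2,P3,P5] Q2=[]
t=16-18: P4@Q0 runs 2, rem=6, I/O yield, promote→Q0. Q0=[P4] Q1=[P1,P2,P3,P5] Q2=[]
t=18-20: P4@Q0 runs 2, rem=4, I/O yield, promote→Q0. Q0=[P4] Q1=[P1,P2,P3,P5] Q2=[]
t=20-22: P4@Q0 runs 2, rem=2, I/O yield, promote→Q0. Q0=[P4] Q1=[P1,P2,P3,P5] Q2=[]
t=22-24: P4@Q0 runs 2, rem=0, completes. Q0=[] Q1=[P1,P2,P3,P5] Q2=[]
t=24-29: P1@Q1 runs 5, rem=2, quantum used, demote→Q2. Q0=[] Q1=[P2,P3,P5] Q2=[P1]
t=29-34: P2@Q1 runs 5, rem=2, quantum used, demote→Q2. Q0=[] Q1=[P3,P5] Q2=[P1,P2]
t=34-39: P3@Q1 runs 5, rem=1, quantum used, demote→Q2. Q0=[] Q1=[P5] Q2=[P1,P2,P3]
t=39-41: P5@Q1 runs 2, rem=0, completes. Q0=[] Q1=[] Q2=[P1,P2,P3]
t=41-43: P1@Q2 runs 2, rem=0, completes. Q0=[] Q1=[] Q2=[P2,P3]
t=43-45: P2@Q2 runs 2, rem=0, completes. Q0=[] Q1=[] Q2=[P3]
t=45-46: P3@Q2 runs 1, rem=0, completes. Q0=[] Q1=[] Q2=[]

Answer: P4,P5,P1,P2,P3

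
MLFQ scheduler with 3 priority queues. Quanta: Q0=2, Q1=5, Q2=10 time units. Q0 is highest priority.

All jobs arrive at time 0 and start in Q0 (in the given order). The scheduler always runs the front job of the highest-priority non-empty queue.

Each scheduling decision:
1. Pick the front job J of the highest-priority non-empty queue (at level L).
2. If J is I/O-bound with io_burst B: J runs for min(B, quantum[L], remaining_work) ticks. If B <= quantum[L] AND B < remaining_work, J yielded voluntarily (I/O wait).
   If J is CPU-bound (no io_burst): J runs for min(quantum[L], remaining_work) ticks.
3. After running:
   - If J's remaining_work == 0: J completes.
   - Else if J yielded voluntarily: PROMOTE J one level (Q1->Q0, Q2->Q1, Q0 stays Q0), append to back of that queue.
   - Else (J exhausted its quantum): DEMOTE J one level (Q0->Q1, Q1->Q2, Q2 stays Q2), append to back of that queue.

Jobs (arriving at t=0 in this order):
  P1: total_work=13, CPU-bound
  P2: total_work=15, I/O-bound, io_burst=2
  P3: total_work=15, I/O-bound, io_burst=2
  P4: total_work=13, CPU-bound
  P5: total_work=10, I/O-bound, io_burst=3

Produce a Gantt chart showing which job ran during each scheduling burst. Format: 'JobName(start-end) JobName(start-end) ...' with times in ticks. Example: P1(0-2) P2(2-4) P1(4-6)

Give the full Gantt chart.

Answer: P1(0-2) P2(2-4) P3(4-6) P4(6-8) P5(8-10) P2(10-12) P3(12-14) P2(14-16) P3(16-18) P2(18-20) P3(20-22) P2(22-24) P3(24-26) P2(26-28) P3(28-30) P2(30-32) P3(32-34) P2(34-35) P3(35-36) P1(36-41) P4(41-46) P5(46-49) P5(49-51) P5(51-54) P1(54-60) P4(60-66)

Derivation:
t=0-2: P1@Q0 runs 2, rem=11, quantum used, demote→Q1. Q0=[P2,P3,P4,P5] Q1=[P1] Q2=[]
t=2-4: P2@Q0 runs 2, rem=13, I/O yield, promote→Q0. Q0=[P3,P4,P5,P2] Q1=[P1] Q2=[]
t=4-6: P3@Q0 runs 2, rem=13, I/O yield, promote→Q0. Q0=[P4,P5,P2,P3] Q1=[P1] Q2=[]
t=6-8: P4@Q0 runs 2, rem=11, quantum used, demote→Q1. Q0=[P5,P2,P3] Q1=[P1,P4] Q2=[]
t=8-10: P5@Q0 runs 2, rem=8, quantum used, demote→Q1. Q0=[P2,P3] Q1=[P1,P4,P5] Q2=[]
t=10-12: P2@Q0 runs 2, rem=11, I/O yield, promote→Q0. Q0=[P3,P2] Q1=[P1,P4,P5] Q2=[]
t=12-14: P3@Q0 runs 2, rem=11, I/O yield, promote→Q0. Q0=[P2,P3] Q1=[P1,P4,P5] Q2=[]
t=14-16: P2@Q0 runs 2, rem=9, I/O yield, promote→Q0. Q0=[P3,P2] Q1=[P1,P4,P5] Q2=[]
t=16-18: P3@Q0 runs 2, rem=9, I/O yield, promote→Q0. Q0=[P2,P3] Q1=[P1,P4,P5] Q2=[]
t=18-20: P2@Q0 runs 2, rem=7, I/O yield, promote→Q0. Q0=[P3,P2] Q1=[P1,P4,P5] Q2=[]
t=20-22: P3@Q0 runs 2, rem=7, I/O yield, promote→Q0. Q0=[P2,P3] Q1=[P1,P4,P5] Q2=[]
t=22-24: P2@Q0 runs 2, rem=5, I/O yield, promote→Q0. Q0=[P3,P2] Q1=[P1,P4,P5] Q2=[]
t=24-26: P3@Q0 runs 2, rem=5, I/O yield, promote→Q0. Q0=[P2,P3] Q1=[P1,P4,P5] Q2=[]
t=26-28: P2@Q0 runs 2, rem=3, I/O yield, promote→Q0. Q0=[P3,P2] Q1=[P1,P4,P5] Q2=[]
t=28-30: P3@Q0 runs 2, rem=3, I/O yield, promote→Q0. Q0=[P2,P3] Q1=[P1,P4,P5] Q2=[]
t=30-32: P2@Q0 runs 2, rem=1, I/O yield, promote→Q0. Q0=[P3,P2] Q1=[P1,P4,P5] Q2=[]
t=32-34: P3@Q0 runs 2, rem=1, I/O yield, promote→Q0. Q0=[P2,P3] Q1=[P1,P4,P5] Q2=[]
t=34-35: P2@Q0 runs 1, rem=0, completes. Q0=[P3] Q1=[P1,P4,P5] Q2=[]
t=35-36: P3@Q0 runs 1, rem=0, completes. Q0=[] Q1=[P1,P4,P5] Q2=[]
t=36-41: P1@Q1 runs 5, rem=6, quantum used, demote→Q2. Q0=[] Q1=[P4,P5] Q2=[P1]
t=41-46: P4@Q1 runs 5, rem=6, quantum used, demote→Q2. Q0=[] Q1=[P5] Q2=[P1,P4]
t=46-49: P5@Q1 runs 3, rem=5, I/O yield, promote→Q0. Q0=[P5] Q1=[] Q2=[P1,P4]
t=49-51: P5@Q0 runs 2, rem=3, quantum used, demote→Q1. Q0=[] Q1=[P5] Q2=[P1,P4]
t=51-54: P5@Q1 runs 3, rem=0, completes. Q0=[] Q1=[] Q2=[P1,P4]
t=54-60: P1@Q2 runs 6, rem=0, completes. Q0=[] Q1=[] Q2=[P4]
t=60-66: P4@Q2 runs 6, rem=0, completes. Q0=[] Q1=[] Q2=[]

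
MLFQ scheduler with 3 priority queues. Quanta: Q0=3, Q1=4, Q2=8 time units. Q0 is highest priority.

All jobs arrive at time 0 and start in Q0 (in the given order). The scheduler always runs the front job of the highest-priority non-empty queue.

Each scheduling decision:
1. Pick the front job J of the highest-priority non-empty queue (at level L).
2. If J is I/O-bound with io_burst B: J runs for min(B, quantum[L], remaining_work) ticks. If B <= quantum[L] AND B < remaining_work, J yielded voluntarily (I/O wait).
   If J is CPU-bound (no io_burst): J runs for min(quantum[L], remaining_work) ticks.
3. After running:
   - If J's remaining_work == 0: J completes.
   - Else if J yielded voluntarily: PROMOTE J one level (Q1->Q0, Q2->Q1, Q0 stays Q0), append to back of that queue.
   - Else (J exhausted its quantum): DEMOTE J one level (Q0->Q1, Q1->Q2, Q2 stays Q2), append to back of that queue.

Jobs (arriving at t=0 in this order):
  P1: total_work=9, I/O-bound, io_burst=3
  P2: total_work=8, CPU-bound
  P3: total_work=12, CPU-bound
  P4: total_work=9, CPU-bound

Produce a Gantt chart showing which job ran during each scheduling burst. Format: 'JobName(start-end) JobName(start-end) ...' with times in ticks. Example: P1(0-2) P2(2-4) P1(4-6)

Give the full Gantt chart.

t=0-3: P1@Q0 runs 3, rem=6, I/O yield, promote→Q0. Q0=[P2,P3,P4,P1] Q1=[] Q2=[]
t=3-6: P2@Q0 runs 3, rem=5, quantum used, demote→Q1. Q0=[P3,P4,P1] Q1=[P2] Q2=[]
t=6-9: P3@Q0 runs 3, rem=9, quantum used, demote→Q1. Q0=[P4,P1] Q1=[P2,P3] Q2=[]
t=9-12: P4@Q0 runs 3, rem=6, quantum used, demote→Q1. Q0=[P1] Q1=[P2,P3,P4] Q2=[]
t=12-15: P1@Q0 runs 3, rem=3, I/O yield, promote→Q0. Q0=[P1] Q1=[P2,P3,P4] Q2=[]
t=15-18: P1@Q0 runs 3, rem=0, completes. Q0=[] Q1=[P2,P3,P4] Q2=[]
t=18-22: P2@Q1 runs 4, rem=1, quantum used, demote→Q2. Q0=[] Q1=[P3,P4] Q2=[P2]
t=22-26: P3@Q1 runs 4, rem=5, quantum used, demote→Q2. Q0=[] Q1=[P4] Q2=[P2,P3]
t=26-30: P4@Q1 runs 4, rem=2, quantum used, demote→Q2. Q0=[] Q1=[] Q2=[P2,P3,P4]
t=30-31: P2@Q2 runs 1, rem=0, completes. Q0=[] Q1=[] Q2=[P3,P4]
t=31-36: P3@Q2 runs 5, rem=0, completes. Q0=[] Q1=[] Q2=[P4]
t=36-38: P4@Q2 runs 2, rem=0, completes. Q0=[] Q1=[] Q2=[]

Answer: P1(0-3) P2(3-6) P3(6-9) P4(9-12) P1(12-15) P1(15-18) P2(18-22) P3(22-26) P4(26-30) P2(30-31) P3(31-36) P4(36-38)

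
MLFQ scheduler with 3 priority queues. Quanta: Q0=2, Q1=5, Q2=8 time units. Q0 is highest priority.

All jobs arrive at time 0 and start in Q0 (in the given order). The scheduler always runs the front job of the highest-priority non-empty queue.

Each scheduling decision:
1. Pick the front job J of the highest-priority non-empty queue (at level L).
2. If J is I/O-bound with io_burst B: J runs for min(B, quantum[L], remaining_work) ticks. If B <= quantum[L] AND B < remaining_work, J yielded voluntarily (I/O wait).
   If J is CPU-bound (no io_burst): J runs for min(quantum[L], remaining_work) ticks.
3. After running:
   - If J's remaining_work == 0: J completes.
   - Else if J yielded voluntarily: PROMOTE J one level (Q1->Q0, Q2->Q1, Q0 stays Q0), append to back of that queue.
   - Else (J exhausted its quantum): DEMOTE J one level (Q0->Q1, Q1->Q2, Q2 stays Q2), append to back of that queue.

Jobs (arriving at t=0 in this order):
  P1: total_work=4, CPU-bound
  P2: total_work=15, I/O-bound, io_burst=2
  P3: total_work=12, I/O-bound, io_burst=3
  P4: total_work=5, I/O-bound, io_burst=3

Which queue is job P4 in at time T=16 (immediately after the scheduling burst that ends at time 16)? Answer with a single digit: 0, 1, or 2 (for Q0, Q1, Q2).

Answer: 1

Derivation:
t=0-2: P1@Q0 runs 2, rem=2, quantum used, demote→Q1. Q0=[P2,P3,P4] Q1=[P1] Q2=[]
t=2-4: P2@Q0 runs 2, rem=13, I/O yield, promote→Q0. Q0=[P3,P4,P2] Q1=[P1] Q2=[]
t=4-6: P3@Q0 runs 2, rem=10, quantum used, demote→Q1. Q0=[P4,P2] Q1=[P1,P3] Q2=[]
t=6-8: P4@Q0 runs 2, rem=3, quantum used, demote→Q1. Q0=[P2] Q1=[P1,P3,P4] Q2=[]
t=8-10: P2@Q0 runs 2, rem=11, I/O yield, promote→Q0. Q0=[P2] Q1=[P1,P3,P4] Q2=[]
t=10-12: P2@Q0 runs 2, rem=9, I/O yield, promote→Q0. Q0=[P2] Q1=[P1,P3,P4] Q2=[]
t=12-14: P2@Q0 runs 2, rem=7, I/O yield, promote→Q0. Q0=[P2] Q1=[P1,P3,P4] Q2=[]
t=14-16: P2@Q0 runs 2, rem=5, I/O yield, promote→Q0. Q0=[P2] Q1=[P1,P3,P4] Q2=[]
t=16-18: P2@Q0 runs 2, rem=3, I/O yield, promote→Q0. Q0=[P2] Q1=[P1,P3,P4] Q2=[]
t=18-20: P2@Q0 runs 2, rem=1, I/O yield, promote→Q0. Q0=[P2] Q1=[P1,P3,P4] Q2=[]
t=20-21: P2@Q0 runs 1, rem=0, completes. Q0=[] Q1=[P1,P3,P4] Q2=[]
t=21-23: P1@Q1 runs 2, rem=0, completes. Q0=[] Q1=[P3,P4] Q2=[]
t=23-26: P3@Q1 runs 3, rem=7, I/O yield, promote→Q0. Q0=[P3] Q1=[P4] Q2=[]
t=26-28: P3@Q0 runs 2, rem=5, quantum used, demote→Q1. Q0=[] Q1=[P4,P3] Q2=[]
t=28-31: P4@Q1 runs 3, rem=0, completes. Q0=[] Q1=[P3] Q2=[]
t=31-34: P3@Q1 runs 3, rem=2, I/O yield, promote→Q0. Q0=[P3] Q1=[] Q2=[]
t=34-36: P3@Q0 runs 2, rem=0, completes. Q0=[] Q1=[] Q2=[]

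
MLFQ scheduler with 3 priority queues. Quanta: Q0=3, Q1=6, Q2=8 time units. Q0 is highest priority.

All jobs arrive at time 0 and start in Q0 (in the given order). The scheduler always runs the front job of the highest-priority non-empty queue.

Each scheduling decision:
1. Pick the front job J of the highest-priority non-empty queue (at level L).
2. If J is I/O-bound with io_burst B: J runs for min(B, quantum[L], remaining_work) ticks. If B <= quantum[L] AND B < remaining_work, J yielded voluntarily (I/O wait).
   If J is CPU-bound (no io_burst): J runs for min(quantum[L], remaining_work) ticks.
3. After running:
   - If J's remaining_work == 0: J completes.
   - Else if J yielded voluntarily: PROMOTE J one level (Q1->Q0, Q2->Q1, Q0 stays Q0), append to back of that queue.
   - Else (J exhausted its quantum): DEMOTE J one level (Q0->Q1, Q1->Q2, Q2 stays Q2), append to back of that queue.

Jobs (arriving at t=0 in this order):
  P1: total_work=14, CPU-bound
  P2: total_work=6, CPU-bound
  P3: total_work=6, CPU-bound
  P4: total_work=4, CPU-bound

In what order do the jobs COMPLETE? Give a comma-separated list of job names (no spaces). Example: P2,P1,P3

t=0-3: P1@Q0 runs 3, rem=11, quantum used, demote→Q1. Q0=[P2,P3,P4] Q1=[P1] Q2=[]
t=3-6: P2@Q0 runs 3, rem=3, quantum used, demote→Q1. Q0=[P3,P4] Q1=[P1,P2] Q2=[]
t=6-9: P3@Q0 runs 3, rem=3, quantum used, demote→Q1. Q0=[P4] Q1=[P1,P2,P3] Q2=[]
t=9-12: P4@Q0 runs 3, rem=1, quantum used, demote→Q1. Q0=[] Q1=[P1,P2,P3,P4] Q2=[]
t=12-18: P1@Q1 runs 6, rem=5, quantum used, demote→Q2. Q0=[] Q1=[P2,P3,P4] Q2=[P1]
t=18-21: P2@Q1 runs 3, rem=0, completes. Q0=[] Q1=[P3,P4] Q2=[P1]
t=21-24: P3@Q1 runs 3, rem=0, completes. Q0=[] Q1=[P4] Q2=[P1]
t=24-25: P4@Q1 runs 1, rem=0, completes. Q0=[] Q1=[] Q2=[P1]
t=25-30: P1@Q2 runs 5, rem=0, completes. Q0=[] Q1=[] Q2=[]

Answer: P2,P3,P4,P1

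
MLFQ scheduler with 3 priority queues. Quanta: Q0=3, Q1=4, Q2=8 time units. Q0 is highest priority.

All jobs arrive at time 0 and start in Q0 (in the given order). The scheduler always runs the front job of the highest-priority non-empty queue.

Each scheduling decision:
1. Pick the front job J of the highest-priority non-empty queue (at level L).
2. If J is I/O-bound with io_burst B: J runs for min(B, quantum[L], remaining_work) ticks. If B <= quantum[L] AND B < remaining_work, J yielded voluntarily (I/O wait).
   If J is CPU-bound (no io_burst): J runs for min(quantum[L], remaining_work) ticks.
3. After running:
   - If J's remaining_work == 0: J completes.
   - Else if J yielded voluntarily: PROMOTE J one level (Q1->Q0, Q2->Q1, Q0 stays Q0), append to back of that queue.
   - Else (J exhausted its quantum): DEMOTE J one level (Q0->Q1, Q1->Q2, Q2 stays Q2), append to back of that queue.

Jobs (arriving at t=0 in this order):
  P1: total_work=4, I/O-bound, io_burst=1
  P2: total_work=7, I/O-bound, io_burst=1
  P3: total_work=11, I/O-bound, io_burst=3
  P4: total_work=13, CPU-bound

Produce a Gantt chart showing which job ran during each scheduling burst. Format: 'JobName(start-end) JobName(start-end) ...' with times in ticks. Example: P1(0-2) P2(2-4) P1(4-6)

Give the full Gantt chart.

t=0-1: P1@Q0 runs 1, rem=3, I/O yield, promote→Q0. Q0=[P2,P3,P4,P1] Q1=[] Q2=[]
t=1-2: P2@Q0 runs 1, rem=6, I/O yield, promote→Q0. Q0=[P3,P4,P1,P2] Q1=[] Q2=[]
t=2-5: P3@Q0 runs 3, rem=8, I/O yield, promote→Q0. Q0=[P4,P1,P2,P3] Q1=[] Q2=[]
t=5-8: P4@Q0 runs 3, rem=10, quantum used, demote→Q1. Q0=[P1,P2,P3] Q1=[P4] Q2=[]
t=8-9: P1@Q0 runs 1, rem=2, I/O yield, promote→Q0. Q0=[P2,P3,P1] Q1=[P4] Q2=[]
t=9-10: P2@Q0 runs 1, rem=5, I/O yield, promote→Q0. Q0=[P3,P1,P2] Q1=[P4] Q2=[]
t=10-13: P3@Q0 runs 3, rem=5, I/O yield, promote→Q0. Q0=[P1,P2,P3] Q1=[P4] Q2=[]
t=13-14: P1@Q0 runs 1, rem=1, I/O yield, promote→Q0. Q0=[P2,P3,P1] Q1=[P4] Q2=[]
t=14-15: P2@Q0 runs 1, rem=4, I/O yield, promote→Q0. Q0=[P3,P1,P2] Q1=[P4] Q2=[]
t=15-18: P3@Q0 runs 3, rem=2, I/O yield, promote→Q0. Q0=[P1,P2,P3] Q1=[P4] Q2=[]
t=18-19: P1@Q0 runs 1, rem=0, completes. Q0=[P2,P3] Q1=[P4] Q2=[]
t=19-20: P2@Q0 runs 1, rem=3, I/O yield, promote→Q0. Q0=[P3,P2] Q1=[P4] Q2=[]
t=20-22: P3@Q0 runs 2, rem=0, completes. Q0=[P2] Q1=[P4] Q2=[]
t=22-23: P2@Q0 runs 1, rem=2, I/O yield, promote→Q0. Q0=[P2] Q1=[P4] Q2=[]
t=23-24: P2@Q0 runs 1, rem=1, I/O yield, promote→Q0. Q0=[P2] Q1=[P4] Q2=[]
t=24-25: P2@Q0 runs 1, rem=0, completes. Q0=[] Q1=[P4] Q2=[]
t=25-29: P4@Q1 runs 4, rem=6, quantum used, demote→Q2. Q0=[] Q1=[] Q2=[P4]
t=29-35: P4@Q2 runs 6, rem=0, completes. Q0=[] Q1=[] Q2=[]

Answer: P1(0-1) P2(1-2) P3(2-5) P4(5-8) P1(8-9) P2(9-10) P3(10-13) P1(13-14) P2(14-15) P3(15-18) P1(18-19) P2(19-20) P3(20-22) P2(22-23) P2(23-24) P2(24-25) P4(25-29) P4(29-35)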